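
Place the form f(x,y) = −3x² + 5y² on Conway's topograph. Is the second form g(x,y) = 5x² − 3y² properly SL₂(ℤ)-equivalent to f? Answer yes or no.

D₁ = 60, D₂ = 60
river cycle of f (length 2): (-3, 6, 2), (2, 6, -3)
river cycle of g (length 2): (-3, 6, 2), (2, 6, -3)
cycles coincide ⇒ equivalent

yes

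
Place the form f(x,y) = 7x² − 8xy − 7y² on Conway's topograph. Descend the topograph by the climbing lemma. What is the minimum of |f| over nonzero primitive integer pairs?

descent: ρ → (-7,8,7)  [lands on river]
river: ρ → (7,6,-8)
river: ρ → (-8,10,5)
river: ρ → (5,10,-8)
river: ρ → (-8,6,7)
river: ρ → (7,8,-7)
river: ρ → (-7,6,8)
river: ρ → (8,10,-5)
river: ρ → (-5,10,8)
river: ρ → (8,6,-7)
closes: descent 1, river 10
min |a| on river = 5

5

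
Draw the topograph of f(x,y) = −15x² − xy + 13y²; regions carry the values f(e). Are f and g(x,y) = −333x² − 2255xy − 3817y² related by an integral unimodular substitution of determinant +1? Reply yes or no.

D₁ = 781, D₂ = 781
river cycle of f (length 18): (13, 27, -1), (-1, 27, 13), (13, 25, -3), (-3, 23, 21), (21, 19, -5), (-5, 21, 17), (17, 13, -9), (-9, 23, 7), (7, 19, -15), (-15, 11, 11), … (8 more)
river cycle of g (length 18): (-3, 25, 13), (13, 27, -1), (-1, 27, 13), (13, 25, -3), (-3, 23, 21), (21, 19, -5), (-5, 21, 17), (17, 13, -9), (-9, 23, 7), (7, 19, -15), … (8 more)
cycles coincide ⇒ equivalent

yes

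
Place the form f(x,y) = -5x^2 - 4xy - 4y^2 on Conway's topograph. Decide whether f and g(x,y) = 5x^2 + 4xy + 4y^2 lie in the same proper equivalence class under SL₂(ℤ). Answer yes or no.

D₁ = -64, D₂ = -64
f is negative-definite; reduce −f:
−f: flip: (5,4,4)→(4,-4,5)
−f: translate: b→4 (≡-4 mod 8), so (4,-4,5)→(4,4,5)
−f: reduced (well bottom): (4,4,5) with a≤c, −a<b≤a
flip sign back: reduced form of f is (-4,-4,-5)
g: flip: (5,4,4)→(4,-4,5)
g: translate: b→4 (≡-4 mod 8), so (4,-4,5)→(4,4,5)
g: reduced (well bottom): (4,4,5) with a≤c, −a<b≤a
reduced forms (-4, -4, -5) vs (4, 4, 5) ⇒ inequivalent

no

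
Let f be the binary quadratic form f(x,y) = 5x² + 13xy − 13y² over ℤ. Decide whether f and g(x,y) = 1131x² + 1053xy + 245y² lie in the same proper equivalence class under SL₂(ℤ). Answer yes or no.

D₁ = 429, D₂ = 429
river cycle of f (length 6): (-13, 13, 5), (5, 17, -7), (-7, 11, 11), (11, 11, -7), (-7, 17, 5), (5, 13, -13)
river cycle of g (length 6): (5, 13, -13), (-13, 13, 5), (5, 17, -7), (-7, 11, 11), (11, 11, -7), (-7, 17, 5)
cycles coincide ⇒ equivalent

yes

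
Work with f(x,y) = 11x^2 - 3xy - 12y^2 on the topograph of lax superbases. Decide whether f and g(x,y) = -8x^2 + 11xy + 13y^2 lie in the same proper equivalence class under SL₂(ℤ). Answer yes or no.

D₁ = 537, D₂ = 537
river cycle of f (length 16): (-12, 3, 11), (11, 19, -4), (-4, 21, 6), (6, 15, -13), (-13, 11, 8), (8, 21, -3), (-3, 21, 8), (8, 11, -13), (-13, 15, 6), (6, 21, -4), … (6 more)
river cycle of g (length 16): (13, 15, -6), (-6, 21, 4), (4, 19, -11), (-11, 3, 12), (12, 21, -2), (-2, 23, 1), (1, 23, -2), (-2, 21, 12), (12, 3, -11), (-11, 19, 4), … (6 more)
cycles differ ⇒ inequivalent

no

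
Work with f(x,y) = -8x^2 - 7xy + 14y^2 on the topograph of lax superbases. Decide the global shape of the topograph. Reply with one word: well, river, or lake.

D = b²−4ac = (-7)² − 4·(-8)·14 = 497
D > 0 non-square ⇒ indefinite ⇒ periodic river

river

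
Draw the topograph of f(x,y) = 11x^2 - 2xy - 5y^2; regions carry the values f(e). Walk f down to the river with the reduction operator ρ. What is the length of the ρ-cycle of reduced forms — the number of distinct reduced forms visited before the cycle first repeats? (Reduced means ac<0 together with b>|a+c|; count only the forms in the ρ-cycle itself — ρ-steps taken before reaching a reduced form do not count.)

D = 224, ⌊√D⌋ = 14
descent: ρ → (-5,12,4)  [lands on river]
river: ρ → (4,12,-5)
river: ρ → (-5,8,8)
river: ρ → (8,8,-5)
ρ-cycle length = 4 (tail of 1 descent step not counted)

4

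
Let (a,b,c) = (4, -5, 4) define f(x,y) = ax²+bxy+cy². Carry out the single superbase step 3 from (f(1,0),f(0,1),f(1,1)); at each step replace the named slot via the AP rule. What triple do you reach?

start (4,4,3) = (f(1,0),f(0,1),f(1,1))
replace slot 3: 2·(4+4) − 3 = 13 → (4,4,13)

4,4,13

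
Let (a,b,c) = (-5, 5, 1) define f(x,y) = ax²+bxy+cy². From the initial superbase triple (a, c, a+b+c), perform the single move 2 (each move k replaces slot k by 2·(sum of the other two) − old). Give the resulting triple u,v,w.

start (-5,1,1) = (f(1,0),f(0,1),f(1,1))
replace slot 2: 2·((-5)+1) − 1 = -9 → (-5,-9,1)

-5,-9,1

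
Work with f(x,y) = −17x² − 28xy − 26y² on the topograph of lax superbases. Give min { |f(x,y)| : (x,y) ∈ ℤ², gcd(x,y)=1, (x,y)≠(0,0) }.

translate: b→-6 (≡28 mod 34), so (17,28,26)→(17,-6,15)
flip: (17,-6,15)→(15,6,17)
reduced (well bottom): (15,6,17) with a≤c, −a<b≤a
well minimum |f| = |-15| = 15 (negative-definite)

15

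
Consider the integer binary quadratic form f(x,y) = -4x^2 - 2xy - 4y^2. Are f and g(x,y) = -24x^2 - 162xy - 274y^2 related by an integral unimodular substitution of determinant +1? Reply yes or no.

D₁ = -60, D₂ = -60
f is negative-definite; reduce −f:
−f: reduced (well bottom): (4,2,4) with a≤c, −a<b≤a
flip sign back: reduced form of f is (-4,-2,-4)
g is negative-definite; reduce −g:
−g: translate: b→18 (≡162 mod 48), so (24,162,274)→(24,18,4)
−g: flip: (24,18,4)→(4,-18,24)
−g: translate: b→-2 (≡-18 mod 8), so (4,-18,24)→(4,-2,4)
−g: flip: (4,-2,4)→(4,2,4)
−g: reduced (well bottom): (4,2,4) with a≤c, −a<b≤a
flip sign back: reduced form of g is (-4,-2,-4)
reduced forms (-4, -2, -4) vs (-4, -2, -4) ⇒ equivalent

yes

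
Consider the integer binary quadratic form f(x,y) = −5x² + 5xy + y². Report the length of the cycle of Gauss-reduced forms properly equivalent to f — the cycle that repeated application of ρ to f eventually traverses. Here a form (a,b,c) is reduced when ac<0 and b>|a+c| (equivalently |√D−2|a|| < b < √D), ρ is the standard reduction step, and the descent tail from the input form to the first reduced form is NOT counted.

D = 45, ⌊√D⌋ = 6
river: ρ → (1,5,-5)
river: ρ → (-5,5,1)
ρ-cycle length = 2 (tail of 0 descent steps not counted)

2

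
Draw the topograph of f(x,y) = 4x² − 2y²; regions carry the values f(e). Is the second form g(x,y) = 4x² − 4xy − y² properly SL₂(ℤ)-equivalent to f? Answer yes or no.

D₁ = 32, D₂ = 32
river cycle of f (length 2): (-2, 4, 2), (2, 4, -2)
river cycle of g (length 2): (-1, 4, 4), (4, 4, -1)
cycles differ ⇒ inequivalent

no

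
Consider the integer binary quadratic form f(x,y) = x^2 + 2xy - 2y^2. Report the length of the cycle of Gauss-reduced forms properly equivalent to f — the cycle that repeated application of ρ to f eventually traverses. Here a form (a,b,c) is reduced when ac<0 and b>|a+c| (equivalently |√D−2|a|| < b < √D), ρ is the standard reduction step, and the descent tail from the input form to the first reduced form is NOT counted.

D = 12, ⌊√D⌋ = 3
river: ρ → (-2,2,1)
river: ρ → (1,2,-2)
ρ-cycle length = 2 (tail of 0 descent steps not counted)

2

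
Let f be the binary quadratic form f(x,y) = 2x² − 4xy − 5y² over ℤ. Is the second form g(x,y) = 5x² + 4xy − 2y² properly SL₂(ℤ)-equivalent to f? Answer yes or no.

D₁ = 56, D₂ = 56
river cycle of f (length 4): (-5, 4, 2), (2, 4, -5), (-5, 6, 1), (1, 6, -5)
river cycle of g (length 4): (-2, 4, 5), (5, 6, -1), (-1, 6, 5), (5, 4, -2)
cycles differ ⇒ inequivalent

no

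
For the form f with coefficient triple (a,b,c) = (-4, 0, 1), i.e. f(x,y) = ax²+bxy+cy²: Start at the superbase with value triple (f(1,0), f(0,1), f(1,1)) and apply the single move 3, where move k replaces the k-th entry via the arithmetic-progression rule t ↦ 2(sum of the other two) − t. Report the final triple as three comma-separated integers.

start (-4,1,-3) = (f(1,0),f(0,1),f(1,1))
replace slot 3: 2·((-4)+1) − (-3) = -3 → (-4,1,-3)

-4,1,-3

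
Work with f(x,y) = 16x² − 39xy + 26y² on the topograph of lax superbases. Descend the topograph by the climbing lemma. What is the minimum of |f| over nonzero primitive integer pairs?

translate: b→-7 (≡-39 mod 32), so (16,-39,26)→(16,-7,3)
flip: (16,-7,3)→(3,7,16)
translate: b→1 (≡7 mod 6), so (3,7,16)→(3,1,12)
reduced (well bottom): (3,1,12) with a≤c, −a<b≤a
well minimum = a = 3

3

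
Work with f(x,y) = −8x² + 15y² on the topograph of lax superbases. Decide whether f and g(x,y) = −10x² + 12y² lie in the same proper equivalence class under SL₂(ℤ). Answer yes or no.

D₁ = 480, D₂ = 480
river cycle of f (length 4): (-8, 16, 7), (7, 12, -12), (-12, 12, 7), (7, 16, -8)
river cycle of g (length 2): (-10, 20, 2), (2, 20, -10)
cycles differ ⇒ inequivalent

no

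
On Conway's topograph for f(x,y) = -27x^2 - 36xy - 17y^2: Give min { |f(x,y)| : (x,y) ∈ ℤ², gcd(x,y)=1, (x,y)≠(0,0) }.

translate: b→-18 (≡36 mod 54), so (27,36,17)→(27,-18,8)
flip: (27,-18,8)→(8,18,27)
translate: b→2 (≡18 mod 16), so (8,18,27)→(8,2,17)
reduced (well bottom): (8,2,17) with a≤c, −a<b≤a
well minimum |f| = |-8| = 8 (negative-definite)

8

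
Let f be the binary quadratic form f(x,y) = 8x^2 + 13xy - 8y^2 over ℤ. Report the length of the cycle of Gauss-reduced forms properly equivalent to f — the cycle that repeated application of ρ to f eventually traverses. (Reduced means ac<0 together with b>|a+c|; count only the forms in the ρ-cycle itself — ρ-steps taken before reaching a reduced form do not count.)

D = 425, ⌊√D⌋ = 20
river: ρ → (-8,19,2)
river: ρ → (2,17,-17)
river: ρ → (-17,17,2)
river: ρ → (2,19,-8)
river: ρ → (-8,13,8)
river: ρ → (8,19,-2)
river: ρ → (-2,17,17)
river: ρ → (17,17,-2)
river: ρ → (-2,19,8)
river: ρ → (8,13,-8)
ρ-cycle length = 10 (tail of 0 descent steps not counted)

10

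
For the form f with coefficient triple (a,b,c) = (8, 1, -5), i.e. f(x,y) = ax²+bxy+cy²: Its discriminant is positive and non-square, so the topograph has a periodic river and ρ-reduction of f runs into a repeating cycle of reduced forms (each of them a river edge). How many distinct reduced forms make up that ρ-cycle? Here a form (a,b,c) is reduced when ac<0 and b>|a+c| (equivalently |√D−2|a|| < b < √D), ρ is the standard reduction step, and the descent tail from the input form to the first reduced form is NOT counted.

D = 161, ⌊√D⌋ = 12
descent: ρ → (-5,9,4)  [lands on river]
river: ρ → (4,7,-7)
river: ρ → (-7,7,4)
river: ρ → (4,9,-5)
river: ρ → (-5,11,2)
river: ρ → (2,9,-10)
river: ρ → (-10,11,1)
river: ρ → (1,11,-10)
river: ρ → (-10,9,2)
river: ρ → (2,11,-5)
ρ-cycle length = 10 (tail of 1 descent step not counted)

10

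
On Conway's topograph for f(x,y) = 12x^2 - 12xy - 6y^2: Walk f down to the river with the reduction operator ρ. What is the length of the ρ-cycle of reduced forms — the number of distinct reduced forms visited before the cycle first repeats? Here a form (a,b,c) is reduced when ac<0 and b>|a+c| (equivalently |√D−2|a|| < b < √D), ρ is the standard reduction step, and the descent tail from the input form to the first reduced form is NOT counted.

D = 432, ⌊√D⌋ = 20
descent: ρ → (-6,12,12)  [lands on river]
river: ρ → (12,12,-6)
ρ-cycle length = 2 (tail of 1 descent step not counted)

2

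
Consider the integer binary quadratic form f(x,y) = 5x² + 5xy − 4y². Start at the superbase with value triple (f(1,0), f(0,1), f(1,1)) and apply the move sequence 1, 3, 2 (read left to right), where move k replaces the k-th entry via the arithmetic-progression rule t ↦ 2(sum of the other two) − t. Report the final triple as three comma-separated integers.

start (5,-4,6) = (f(1,0),f(0,1),f(1,1))
replace slot 1: 2·((-4)+6) − 5 = -1 → (-1,-4,6)
replace slot 3: 2·((-1)+(-4)) − 6 = -16 → (-1,-4,-16)
replace slot 2: 2·((-1)+(-16)) − (-4) = -30 → (-1,-30,-16)

-1,-30,-16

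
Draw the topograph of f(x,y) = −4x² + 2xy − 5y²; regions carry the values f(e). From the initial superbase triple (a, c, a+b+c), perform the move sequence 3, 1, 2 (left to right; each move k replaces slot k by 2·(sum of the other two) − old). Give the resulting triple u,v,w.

start (-4,-5,-7) = (f(1,0),f(0,1),f(1,1))
replace slot 3: 2·((-4)+(-5)) − (-7) = -11 → (-4,-5,-11)
replace slot 1: 2·((-5)+(-11)) − (-4) = -28 → (-28,-5,-11)
replace slot 2: 2·((-28)+(-11)) − (-5) = -73 → (-28,-73,-11)

-28,-73,-11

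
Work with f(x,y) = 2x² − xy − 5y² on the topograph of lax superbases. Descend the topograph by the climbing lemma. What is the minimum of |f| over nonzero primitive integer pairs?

descent: ρ → (-5,1,2)
descent: ρ → (2,3,-4)  [lands on river]
river: ρ → (-4,5,1)
river: ρ → (1,5,-4)
river: ρ → (-4,3,2)
river: ρ → (2,5,-2)
river: ρ → (-2,3,4)
river: ρ → (4,5,-1)
river: ρ → (-1,5,4)
river: ρ → (4,3,-2)
river: ρ → (-2,5,2)
closes: descent 2, river 10
min |a| on river = 1

1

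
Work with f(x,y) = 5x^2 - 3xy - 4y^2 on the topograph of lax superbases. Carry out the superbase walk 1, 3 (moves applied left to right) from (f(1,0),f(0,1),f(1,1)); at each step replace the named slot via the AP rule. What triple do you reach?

start (5,-4,-2) = (f(1,0),f(0,1),f(1,1))
replace slot 1: 2·((-4)+(-2)) − 5 = -17 → (-17,-4,-2)
replace slot 3: 2·((-17)+(-4)) − (-2) = -40 → (-17,-4,-40)

-17,-4,-40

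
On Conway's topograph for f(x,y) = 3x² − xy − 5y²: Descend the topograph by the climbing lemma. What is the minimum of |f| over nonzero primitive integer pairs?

descent: ρ → (-5,1,3)
descent: ρ → (3,5,-3)  [lands on river]
river: ρ → (-3,7,1)
river: ρ → (1,7,-3)
river: ρ → (-3,5,3)
river: ρ → (3,7,-1)
river: ρ → (-1,7,3)
closes: descent 2, river 6
min |a| on river = 1

1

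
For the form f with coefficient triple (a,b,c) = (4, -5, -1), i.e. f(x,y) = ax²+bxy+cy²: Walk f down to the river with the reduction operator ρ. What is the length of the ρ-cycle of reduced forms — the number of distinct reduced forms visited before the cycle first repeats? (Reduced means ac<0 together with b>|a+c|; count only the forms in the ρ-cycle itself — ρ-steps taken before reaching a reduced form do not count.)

D = 41, ⌊√D⌋ = 6
descent: ρ → (-1,5,4)  [lands on river]
river: ρ → (4,3,-2)
river: ρ → (-2,5,2)
river: ρ → (2,3,-4)
river: ρ → (-4,5,1)
river: ρ → (1,5,-4)
river: ρ → (-4,3,2)
river: ρ → (2,5,-2)
river: ρ → (-2,3,4)
river: ρ → (4,5,-1)
ρ-cycle length = 10 (tail of 1 descent step not counted)

10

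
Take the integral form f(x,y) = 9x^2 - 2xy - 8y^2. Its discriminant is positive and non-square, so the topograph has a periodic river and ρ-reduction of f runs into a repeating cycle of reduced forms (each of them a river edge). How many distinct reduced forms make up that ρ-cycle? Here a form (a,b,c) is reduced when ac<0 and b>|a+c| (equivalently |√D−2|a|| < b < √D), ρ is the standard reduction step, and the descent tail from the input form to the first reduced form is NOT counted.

D = 292, ⌊√D⌋ = 17
descent: ρ → (-8,2,9)  [lands on river]
river: ρ → (9,16,-1)
river: ρ → (-1,16,9)
river: ρ → (9,2,-8)
river: ρ → (-8,14,3)
river: ρ → (3,16,-3)
river: ρ → (-3,14,8)
river: ρ → (8,2,-9)
river: ρ → (-9,16,1)
river: ρ → (1,16,-9)
river: ρ → (-9,2,8)
river: ρ → (8,14,-3)
river: ρ → (-3,16,3)
river: ρ → (3,14,-8)
ρ-cycle length = 14 (tail of 1 descent step not counted)

14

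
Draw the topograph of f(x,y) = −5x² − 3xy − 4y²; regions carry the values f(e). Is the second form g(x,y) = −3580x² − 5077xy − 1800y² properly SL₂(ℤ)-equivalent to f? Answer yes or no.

D₁ = -71, D₂ = -71
f is negative-definite; reduce −f:
−f: flip: (5,3,4)→(4,-3,5)
−f: reduced (well bottom): (4,-3,5) with a≤c, −a<b≤a
flip sign back: reduced form of f is (-4,3,-5)
g is negative-definite; reduce −g:
−g: translate: b→-2083 (≡5077 mod 7160), so (3580,5077,1800)→(3580,-2083,303)
−g: flip: (3580,-2083,303)→(303,2083,3580)
−g: translate: b→265 (≡2083 mod 606), so (303,2083,3580)→(303,265,58)
−g: flip: (303,265,58)→(58,-265,303)
−g: translate: b→-33 (≡-265 mod 116), so (58,-265,303)→(58,-33,5)
−g: flip: (58,-33,5)→(5,33,58)
−g: translate: b→3 (≡33 mod 10), so (5,33,58)→(5,3,4)
−g: flip: (5,3,4)→(4,-3,5)
−g: reduced (well bottom): (4,-3,5) with a≤c, −a<b≤a
flip sign back: reduced form of g is (-4,3,-5)
reduced forms (-4, 3, -5) vs (-4, 3, -5) ⇒ equivalent

yes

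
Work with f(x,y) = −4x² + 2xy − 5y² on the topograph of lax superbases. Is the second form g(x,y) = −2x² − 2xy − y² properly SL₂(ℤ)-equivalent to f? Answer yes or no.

D₁ = -76, D₂ = -4
discriminants differ ⇒ not SL₂(ℤ)-equivalent

no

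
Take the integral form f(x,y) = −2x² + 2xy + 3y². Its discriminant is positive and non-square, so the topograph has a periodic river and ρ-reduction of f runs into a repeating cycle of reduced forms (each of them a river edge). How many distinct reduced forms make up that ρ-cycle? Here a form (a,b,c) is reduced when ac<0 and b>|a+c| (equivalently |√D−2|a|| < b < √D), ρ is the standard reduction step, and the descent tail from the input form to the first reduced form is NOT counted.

D = 28, ⌊√D⌋ = 5
river: ρ → (3,4,-1)
river: ρ → (-1,4,3)
river: ρ → (3,2,-2)
river: ρ → (-2,2,3)
ρ-cycle length = 4 (tail of 0 descent steps not counted)

4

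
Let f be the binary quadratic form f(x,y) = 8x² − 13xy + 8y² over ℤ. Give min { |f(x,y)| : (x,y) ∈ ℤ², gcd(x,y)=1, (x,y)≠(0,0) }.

translate: b→3 (≡-13 mod 16), so (8,-13,8)→(8,3,3)
flip: (8,3,3)→(3,-3,8)
translate: b→3 (≡-3 mod 6), so (3,-3,8)→(3,3,8)
reduced (well bottom): (3,3,8) with a≤c, −a<b≤a
well minimum = a = 3

3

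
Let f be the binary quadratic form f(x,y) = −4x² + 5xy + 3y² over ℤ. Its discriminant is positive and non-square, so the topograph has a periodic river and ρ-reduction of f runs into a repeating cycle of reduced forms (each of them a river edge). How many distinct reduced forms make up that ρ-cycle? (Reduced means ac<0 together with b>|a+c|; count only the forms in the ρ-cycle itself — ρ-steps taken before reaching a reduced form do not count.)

D = 73, ⌊√D⌋ = 8
river: ρ → (3,7,-2)
river: ρ → (-2,5,6)
river: ρ → (6,7,-1)
river: ρ → (-1,7,6)
river: ρ → (6,5,-2)
river: ρ → (-2,7,3)
river: ρ → (3,5,-4)
river: ρ → (-4,3,4)
river: ρ → (4,5,-3)
river: ρ → (-3,7,2)
river: ρ → (2,5,-6)
river: ρ → (-6,7,1)
river: ρ → (1,7,-6)
river: ρ → (-6,5,2)
river: ρ → (2,7,-3)
river: ρ → (-3,5,4)
river: ρ → (4,3,-4)
river: ρ → (-4,5,3)
ρ-cycle length = 18 (tail of 0 descent steps not counted)

18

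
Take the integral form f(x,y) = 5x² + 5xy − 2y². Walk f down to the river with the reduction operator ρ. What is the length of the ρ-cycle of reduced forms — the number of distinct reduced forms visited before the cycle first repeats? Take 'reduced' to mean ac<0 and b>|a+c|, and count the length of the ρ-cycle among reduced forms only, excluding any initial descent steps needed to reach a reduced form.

D = 65, ⌊√D⌋ = 8
river: ρ → (-2,7,2)
river: ρ → (2,5,-5)
river: ρ → (-5,5,2)
river: ρ → (2,7,-2)
river: ρ → (-2,5,5)
river: ρ → (5,5,-2)
ρ-cycle length = 6 (tail of 0 descent steps not counted)

6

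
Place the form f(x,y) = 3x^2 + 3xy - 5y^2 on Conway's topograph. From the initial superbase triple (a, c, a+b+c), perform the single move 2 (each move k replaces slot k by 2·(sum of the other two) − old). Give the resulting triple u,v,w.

start (3,-5,1) = (f(1,0),f(0,1),f(1,1))
replace slot 2: 2·(3+1) − (-5) = 13 → (3,13,1)

3,13,1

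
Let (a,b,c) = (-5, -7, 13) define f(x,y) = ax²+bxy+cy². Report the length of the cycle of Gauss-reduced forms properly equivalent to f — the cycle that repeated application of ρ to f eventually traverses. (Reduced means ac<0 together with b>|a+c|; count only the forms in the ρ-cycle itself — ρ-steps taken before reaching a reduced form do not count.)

D = 309, ⌊√D⌋ = 17
descent: ρ → (13,7,-5)
descent: ρ → (-5,13,7)  [lands on river]
river: ρ → (7,15,-3)
river: ρ → (-3,15,7)
river: ρ → (7,13,-5)
river: ρ → (-5,17,1)
river: ρ → (1,17,-5)
ρ-cycle length = 6 (tail of 2 descent steps not counted)

6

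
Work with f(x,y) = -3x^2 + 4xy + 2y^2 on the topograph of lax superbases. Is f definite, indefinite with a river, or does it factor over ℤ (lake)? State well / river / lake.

D = b²−4ac = 4² − 4·(-3)·2 = 40
D > 0 non-square ⇒ indefinite ⇒ periodic river

river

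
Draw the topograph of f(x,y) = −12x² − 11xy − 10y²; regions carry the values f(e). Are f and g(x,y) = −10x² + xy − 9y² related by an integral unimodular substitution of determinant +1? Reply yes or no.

D₁ = -359, D₂ = -359
f is negative-definite; reduce −f:
−f: flip: (12,11,10)→(10,-11,12)
−f: translate: b→9 (≡-11 mod 20), so (10,-11,12)→(10,9,11)
−f: reduced (well bottom): (10,9,11) with a≤c, −a<b≤a
flip sign back: reduced form of f is (-10,-9,-11)
g is negative-definite; reduce −g:
−g: flip: (10,-1,9)→(9,1,10)
−g: reduced (well bottom): (9,1,10) with a≤c, −a<b≤a
flip sign back: reduced form of g is (-9,-1,-10)
reduced forms (-10, -9, -11) vs (-9, -1, -10) ⇒ inequivalent

no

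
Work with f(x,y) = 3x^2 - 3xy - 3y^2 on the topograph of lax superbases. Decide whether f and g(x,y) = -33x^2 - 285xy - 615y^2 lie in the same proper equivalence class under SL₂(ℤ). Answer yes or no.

D₁ = 45, D₂ = 45
river cycle of f (length 2): (-3, 3, 3), (3, 3, -3)
river cycle of g (length 2): (-3, 3, 3), (3, 3, -3)
cycles coincide ⇒ equivalent

yes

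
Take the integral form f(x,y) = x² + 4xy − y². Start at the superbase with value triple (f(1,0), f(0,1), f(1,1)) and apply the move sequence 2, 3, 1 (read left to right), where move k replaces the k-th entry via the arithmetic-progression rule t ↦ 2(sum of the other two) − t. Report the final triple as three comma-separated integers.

start (1,-1,4) = (f(1,0),f(0,1),f(1,1))
replace slot 2: 2·(1+4) − (-1) = 11 → (1,11,4)
replace slot 3: 2·(1+11) − 4 = 20 → (1,11,20)
replace slot 1: 2·(11+20) − 1 = 61 → (61,11,20)

61,11,20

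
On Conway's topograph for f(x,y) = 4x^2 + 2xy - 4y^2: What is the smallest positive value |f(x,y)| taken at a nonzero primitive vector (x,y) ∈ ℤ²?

river: ρ → (-4,6,2)
river: ρ → (2,6,-4)
river: ρ → (-4,2,4)
river: ρ → (4,6,-2)
river: ρ → (-2,6,4)
river: ρ → (4,2,-4)
closes: descent 0, river 6
min |a| on river = 2

2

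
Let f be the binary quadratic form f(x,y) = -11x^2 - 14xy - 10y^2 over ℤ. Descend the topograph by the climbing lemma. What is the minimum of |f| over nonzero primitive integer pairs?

translate: b→-8 (≡14 mod 22), so (11,14,10)→(11,-8,7)
flip: (11,-8,7)→(7,8,11)
translate: b→-6 (≡8 mod 14), so (7,8,11)→(7,-6,10)
reduced (well bottom): (7,-6,10) with a≤c, −a<b≤a
well minimum |f| = |-7| = 7 (negative-definite)

7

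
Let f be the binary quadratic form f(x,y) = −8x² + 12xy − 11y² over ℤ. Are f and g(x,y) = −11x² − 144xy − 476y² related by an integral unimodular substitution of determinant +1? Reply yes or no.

D₁ = -208, D₂ = -208
f is negative-definite; reduce −f:
−f: translate: b→4 (≡-12 mod 16), so (8,-12,11)→(8,4,7)
−f: flip: (8,4,7)→(7,-4,8)
−f: reduced (well bottom): (7,-4,8) with a≤c, −a<b≤a
flip sign back: reduced form of f is (-7,4,-8)
g is negative-definite; reduce −g:
−g: translate: b→-10 (≡144 mod 22), so (11,144,476)→(11,-10,7)
−g: flip: (11,-10,7)→(7,10,11)
−g: translate: b→-4 (≡10 mod 14), so (7,10,11)→(7,-4,8)
−g: reduced (well bottom): (7,-4,8) with a≤c, −a<b≤a
flip sign back: reduced form of g is (-7,4,-8)
reduced forms (-7, 4, -8) vs (-7, 4, -8) ⇒ equivalent

yes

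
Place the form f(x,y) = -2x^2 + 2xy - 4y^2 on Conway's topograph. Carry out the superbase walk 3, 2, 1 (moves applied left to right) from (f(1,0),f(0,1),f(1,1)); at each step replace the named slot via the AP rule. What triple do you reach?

start (-2,-4,-4) = (f(1,0),f(0,1),f(1,1))
replace slot 3: 2·((-2)+(-4)) − (-4) = -8 → (-2,-4,-8)
replace slot 2: 2·((-2)+(-8)) − (-4) = -16 → (-2,-16,-8)
replace slot 1: 2·((-16)+(-8)) − (-2) = -46 → (-46,-16,-8)

-46,-16,-8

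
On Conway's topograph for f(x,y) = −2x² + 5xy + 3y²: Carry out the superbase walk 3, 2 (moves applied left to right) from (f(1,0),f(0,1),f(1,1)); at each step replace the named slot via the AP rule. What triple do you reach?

start (-2,3,6) = (f(1,0),f(0,1),f(1,1))
replace slot 3: 2·((-2)+3) − 6 = -4 → (-2,3,-4)
replace slot 2: 2·((-2)+(-4)) − 3 = -15 → (-2,-15,-4)

-2,-15,-4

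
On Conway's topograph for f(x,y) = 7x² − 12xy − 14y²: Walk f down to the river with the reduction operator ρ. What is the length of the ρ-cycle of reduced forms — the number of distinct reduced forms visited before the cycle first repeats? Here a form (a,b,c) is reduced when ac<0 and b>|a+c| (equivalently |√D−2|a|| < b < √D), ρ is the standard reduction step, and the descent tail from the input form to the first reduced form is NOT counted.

D = 536, ⌊√D⌋ = 23
descent: ρ → (-14,12,7)  [lands on river]
river: ρ → (7,16,-10)
river: ρ → (-10,4,13)
river: ρ → (13,22,-1)
river: ρ → (-1,22,13)
river: ρ → (13,4,-10)
river: ρ → (-10,16,7)
river: ρ → (7,12,-14)
river: ρ → (-14,16,5)
river: ρ → (5,14,-17)
river: ρ → (-17,20,2)
river: ρ → (2,20,-17)
river: ρ → (-17,14,5)
river: ρ → (5,16,-14)
ρ-cycle length = 14 (tail of 1 descent step not counted)

14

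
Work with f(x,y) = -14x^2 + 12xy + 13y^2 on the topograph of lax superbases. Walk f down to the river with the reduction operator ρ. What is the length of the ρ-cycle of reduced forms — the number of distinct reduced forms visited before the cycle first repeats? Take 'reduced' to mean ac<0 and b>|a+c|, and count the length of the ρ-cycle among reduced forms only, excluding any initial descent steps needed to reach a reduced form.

D = 872, ⌊√D⌋ = 29
river: ρ → (13,14,-13)
river: ρ → (-13,12,14)
river: ρ → (14,16,-11)
river: ρ → (-11,28,2)
river: ρ → (2,28,-11)
river: ρ → (-11,16,14)
river: ρ → (14,12,-13)
river: ρ → (-13,14,13)
river: ρ → (13,12,-14)
river: ρ → (-14,16,11)
river: ρ → (11,28,-2)
river: ρ → (-2,28,11)
river: ρ → (11,16,-14)
river: ρ → (-14,12,13)
ρ-cycle length = 14 (tail of 0 descent steps not counted)

14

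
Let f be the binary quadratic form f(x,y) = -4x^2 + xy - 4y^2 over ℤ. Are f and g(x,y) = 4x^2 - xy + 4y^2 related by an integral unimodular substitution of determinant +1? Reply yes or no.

D₁ = -63, D₂ = -63
f is negative-definite; reduce −f:
−f: flip: (4,-1,4)→(4,1,4)
−f: reduced (well bottom): (4,1,4) with a≤c, −a<b≤a
flip sign back: reduced form of f is (-4,-1,-4)
g: flip: (4,-1,4)→(4,1,4)
g: reduced (well bottom): (4,1,4) with a≤c, −a<b≤a
reduced forms (-4, -1, -4) vs (4, 1, 4) ⇒ inequivalent

no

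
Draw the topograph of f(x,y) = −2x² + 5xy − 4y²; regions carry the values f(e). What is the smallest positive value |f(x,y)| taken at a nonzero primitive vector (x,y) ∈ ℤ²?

translate: b→-1 (≡-5 mod 4), so (2,-5,4)→(2,-1,1)
flip: (2,-1,1)→(1,1,2)
reduced (well bottom): (1,1,2) with a≤c, −a<b≤a
well minimum |f| = |-1| = 1 (negative-definite)

1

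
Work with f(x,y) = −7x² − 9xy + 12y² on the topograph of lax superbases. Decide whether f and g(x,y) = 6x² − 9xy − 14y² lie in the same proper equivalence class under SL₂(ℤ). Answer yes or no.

D₁ = 417, D₂ = 417
river cycle of f (length 18): (12, 9, -7), (-7, 19, 2), (2, 17, -16), (-16, 15, 3), (3, 15, -16), (-16, 17, 2), (2, 19, -7), (-7, 9, 12), (12, 15, -4), (-4, 17, 8), … (8 more)
river cycle of g (length 18): (-14, 9, 6), (6, 15, -8), (-8, 17, 4), (4, 15, -12), (-12, 9, 7), (7, 19, -2), (-2, 17, 16), (16, 15, -3), (-3, 15, 16), (16, 17, -2), … (8 more)
cycles differ ⇒ inequivalent

no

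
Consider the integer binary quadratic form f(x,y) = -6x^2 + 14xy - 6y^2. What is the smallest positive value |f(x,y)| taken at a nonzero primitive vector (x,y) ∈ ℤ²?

descent: ρ → (-6,-2,2)
descent: ρ → (2,6,-2)  [lands on river]
river: ρ → (-2,6,2)
closes: descent 2, river 2
min |a| on river = 2

2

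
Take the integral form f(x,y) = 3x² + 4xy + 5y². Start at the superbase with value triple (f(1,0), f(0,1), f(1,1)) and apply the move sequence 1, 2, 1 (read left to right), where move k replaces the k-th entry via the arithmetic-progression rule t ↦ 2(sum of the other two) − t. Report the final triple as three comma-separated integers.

start (3,5,12) = (f(1,0),f(0,1),f(1,1))
replace slot 1: 2·(5+12) − 3 = 31 → (31,5,12)
replace slot 2: 2·(31+12) − 5 = 81 → (31,81,12)
replace slot 1: 2·(81+12) − 31 = 155 → (155,81,12)

155,81,12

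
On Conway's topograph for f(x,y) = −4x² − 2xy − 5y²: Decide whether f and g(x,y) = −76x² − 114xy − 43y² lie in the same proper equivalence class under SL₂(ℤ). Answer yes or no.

D₁ = -76, D₂ = -76
f is negative-definite; reduce −f:
−f: reduced (well bottom): (4,2,5) with a≤c, −a<b≤a
flip sign back: reduced form of f is (-4,-2,-5)
g is negative-definite; reduce −g:
−g: translate: b→-38 (≡114 mod 152), so (76,114,43)→(76,-38,5)
−g: flip: (76,-38,5)→(5,38,76)
−g: translate: b→-2 (≡38 mod 10), so (5,38,76)→(5,-2,4)
−g: flip: (5,-2,4)→(4,2,5)
−g: reduced (well bottom): (4,2,5) with a≤c, −a<b≤a
flip sign back: reduced form of g is (-4,-2,-5)
reduced forms (-4, -2, -5) vs (-4, -2, -5) ⇒ equivalent

yes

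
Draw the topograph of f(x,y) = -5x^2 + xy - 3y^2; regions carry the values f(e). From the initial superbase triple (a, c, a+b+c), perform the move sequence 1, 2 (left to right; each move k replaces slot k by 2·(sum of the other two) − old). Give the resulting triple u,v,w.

start (-5,-3,-7) = (f(1,0),f(0,1),f(1,1))
replace slot 1: 2·((-3)+(-7)) − (-5) = -15 → (-15,-3,-7)
replace slot 2: 2·((-15)+(-7)) − (-3) = -41 → (-15,-41,-7)

-15,-41,-7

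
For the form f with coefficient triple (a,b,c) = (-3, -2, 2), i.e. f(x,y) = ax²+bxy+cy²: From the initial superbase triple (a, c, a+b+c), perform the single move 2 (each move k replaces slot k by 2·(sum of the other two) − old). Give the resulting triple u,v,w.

start (-3,2,-3) = (f(1,0),f(0,1),f(1,1))
replace slot 2: 2·((-3)+(-3)) − 2 = -14 → (-3,-14,-3)

-3,-14,-3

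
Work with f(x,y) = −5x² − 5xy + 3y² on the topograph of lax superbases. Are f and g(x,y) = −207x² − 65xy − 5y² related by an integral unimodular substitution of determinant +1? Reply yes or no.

D₁ = 85, D₂ = 85
river cycle of f (length 6): (3, 5, -5), (-5, 5, 3), (3, 7, -3), (-3, 5, 5), (5, 5, -3), (-3, 7, 3)
river cycle of g (length 6): (-5, 5, 3), (3, 7, -3), (-3, 5, 5), (5, 5, -3), (-3, 7, 3), (3, 5, -5)
cycles coincide ⇒ equivalent

yes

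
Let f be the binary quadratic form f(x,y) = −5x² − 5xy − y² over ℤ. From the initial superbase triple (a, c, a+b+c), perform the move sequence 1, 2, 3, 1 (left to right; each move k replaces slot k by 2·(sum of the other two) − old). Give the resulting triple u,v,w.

start (-5,-1,-11) = (f(1,0),f(0,1),f(1,1))
replace slot 1: 2·((-1)+(-11)) − (-5) = -19 → (-19,-1,-11)
replace slot 2: 2·((-19)+(-11)) − (-1) = -59 → (-19,-59,-11)
replace slot 3: 2·((-19)+(-59)) − (-11) = -145 → (-19,-59,-145)
replace slot 1: 2·((-59)+(-145)) − (-19) = -389 → (-389,-59,-145)

-389,-59,-145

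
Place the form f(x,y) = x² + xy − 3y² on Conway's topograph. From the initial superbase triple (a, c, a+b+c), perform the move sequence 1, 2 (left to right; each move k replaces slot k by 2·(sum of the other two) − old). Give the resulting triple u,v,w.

start (1,-3,-1) = (f(1,0),f(0,1),f(1,1))
replace slot 1: 2·((-3)+(-1)) − 1 = -9 → (-9,-3,-1)
replace slot 2: 2·((-9)+(-1)) − (-3) = -17 → (-9,-17,-1)

-9,-17,-1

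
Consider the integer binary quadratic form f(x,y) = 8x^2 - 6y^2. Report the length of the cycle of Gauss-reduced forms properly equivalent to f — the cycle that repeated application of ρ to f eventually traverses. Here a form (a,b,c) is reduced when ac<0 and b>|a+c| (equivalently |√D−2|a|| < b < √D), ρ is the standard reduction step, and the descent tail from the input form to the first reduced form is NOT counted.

D = 192, ⌊√D⌋ = 13
descent: ρ → (-6,12,2)  [lands on river]
river: ρ → (2,12,-6)
ρ-cycle length = 2 (tail of 1 descent step not counted)

2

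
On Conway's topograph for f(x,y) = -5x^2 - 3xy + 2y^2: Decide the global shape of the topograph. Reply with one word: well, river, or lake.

D = b²−4ac = (-3)² − 4·(-5)·2 = 49
D = 7² is a perfect square ⇒ form factors over ℤ ⇒ lakes

lake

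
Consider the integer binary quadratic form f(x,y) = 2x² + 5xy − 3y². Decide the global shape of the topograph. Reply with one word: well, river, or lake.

D = b²−4ac = 5² − 4·2·(-3) = 49
D = 7² is a perfect square ⇒ form factors over ℤ ⇒ lakes

lake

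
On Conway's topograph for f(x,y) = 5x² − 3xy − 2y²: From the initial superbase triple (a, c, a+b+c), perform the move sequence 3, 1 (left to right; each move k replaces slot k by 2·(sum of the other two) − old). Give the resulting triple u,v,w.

start (5,-2,0) = (f(1,0),f(0,1),f(1,1))
replace slot 3: 2·(5+(-2)) − 0 = 6 → (5,-2,6)
replace slot 1: 2·((-2)+6) − 5 = 3 → (3,-2,6)

3,-2,6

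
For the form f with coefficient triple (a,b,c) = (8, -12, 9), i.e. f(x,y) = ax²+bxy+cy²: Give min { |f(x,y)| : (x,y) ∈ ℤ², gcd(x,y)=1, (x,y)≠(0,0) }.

translate: b→4 (≡-12 mod 16), so (8,-12,9)→(8,4,5)
flip: (8,4,5)→(5,-4,8)
reduced (well bottom): (5,-4,8) with a≤c, −a<b≤a
well minimum = a = 5

5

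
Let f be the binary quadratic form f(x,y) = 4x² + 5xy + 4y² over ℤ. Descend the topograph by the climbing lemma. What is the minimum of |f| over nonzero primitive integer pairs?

translate: b→-3 (≡5 mod 8), so (4,5,4)→(4,-3,3)
flip: (4,-3,3)→(3,3,4)
reduced (well bottom): (3,3,4) with a≤c, −a<b≤a
well minimum = a = 3

3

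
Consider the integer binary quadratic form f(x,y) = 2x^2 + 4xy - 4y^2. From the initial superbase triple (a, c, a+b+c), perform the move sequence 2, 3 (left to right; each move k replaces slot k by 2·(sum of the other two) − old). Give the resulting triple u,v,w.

start (2,-4,2) = (f(1,0),f(0,1),f(1,1))
replace slot 2: 2·(2+2) − (-4) = 12 → (2,12,2)
replace slot 3: 2·(2+12) − 2 = 26 → (2,12,26)

2,12,26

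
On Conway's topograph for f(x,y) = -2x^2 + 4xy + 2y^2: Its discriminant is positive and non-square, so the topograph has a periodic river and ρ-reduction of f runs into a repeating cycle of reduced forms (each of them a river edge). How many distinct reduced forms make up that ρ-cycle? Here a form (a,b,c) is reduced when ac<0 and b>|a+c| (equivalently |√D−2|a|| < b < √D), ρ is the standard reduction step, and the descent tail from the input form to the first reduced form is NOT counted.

D = 32, ⌊√D⌋ = 5
river: ρ → (2,4,-2)
river: ρ → (-2,4,2)
ρ-cycle length = 2 (tail of 0 descent steps not counted)

2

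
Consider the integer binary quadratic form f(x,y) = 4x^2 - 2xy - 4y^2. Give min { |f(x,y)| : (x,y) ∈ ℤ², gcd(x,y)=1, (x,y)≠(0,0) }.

descent: ρ → (-4,2,4)  [lands on river]
river: ρ → (4,6,-2)
river: ρ → (-2,6,4)
river: ρ → (4,2,-4)
river: ρ → (-4,6,2)
river: ρ → (2,6,-4)
closes: descent 1, river 6
min |a| on river = 2

2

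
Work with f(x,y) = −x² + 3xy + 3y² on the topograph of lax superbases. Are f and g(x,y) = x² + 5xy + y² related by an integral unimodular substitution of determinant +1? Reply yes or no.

D₁ = 21, D₂ = 21
river cycle of f (length 2): (3, 3, -1), (-1, 3, 3)
river cycle of g (length 2): (1, 3, -3), (-3, 3, 1)
cycles differ ⇒ inequivalent

no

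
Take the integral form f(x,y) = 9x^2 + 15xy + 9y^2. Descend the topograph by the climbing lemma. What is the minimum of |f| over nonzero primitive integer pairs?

translate: b→-3 (≡15 mod 18), so (9,15,9)→(9,-3,3)
flip: (9,-3,3)→(3,3,9)
reduced (well bottom): (3,3,9) with a≤c, −a<b≤a
well minimum = a = 3

3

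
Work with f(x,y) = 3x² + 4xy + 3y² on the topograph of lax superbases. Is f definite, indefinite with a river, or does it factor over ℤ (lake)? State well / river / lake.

D = b²−4ac = 4² − 4·3·3 = -20
D < 0 ⇒ definite ⇒ every region one sign ⇒ single well

well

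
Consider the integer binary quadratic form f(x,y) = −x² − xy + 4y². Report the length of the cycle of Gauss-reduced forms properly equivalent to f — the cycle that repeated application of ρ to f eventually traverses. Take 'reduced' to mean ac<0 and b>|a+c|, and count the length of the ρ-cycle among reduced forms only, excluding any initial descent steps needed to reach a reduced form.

D = 17, ⌊√D⌋ = 4
descent: ρ → (4,1,-1)
descent: ρ → (-1,3,2)  [lands on river]
river: ρ → (2,1,-2)
river: ρ → (-2,3,1)
river: ρ → (1,3,-2)
river: ρ → (-2,1,2)
river: ρ → (2,3,-1)
ρ-cycle length = 6 (tail of 2 descent steps not counted)

6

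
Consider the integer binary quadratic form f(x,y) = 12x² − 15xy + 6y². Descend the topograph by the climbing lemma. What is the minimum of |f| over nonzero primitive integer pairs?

translate: b→9 (≡-15 mod 24), so (12,-15,6)→(12,9,3)
flip: (12,9,3)→(3,-9,12)
translate: b→3 (≡-9 mod 6), so (3,-9,12)→(3,3,6)
reduced (well bottom): (3,3,6) with a≤c, −a<b≤a
well minimum = a = 3

3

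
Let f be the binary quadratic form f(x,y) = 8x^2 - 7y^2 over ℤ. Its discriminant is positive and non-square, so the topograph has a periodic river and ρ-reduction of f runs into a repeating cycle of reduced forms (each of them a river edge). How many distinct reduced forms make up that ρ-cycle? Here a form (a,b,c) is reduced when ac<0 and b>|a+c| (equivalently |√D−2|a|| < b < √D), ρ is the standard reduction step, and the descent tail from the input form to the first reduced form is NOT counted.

D = 224, ⌊√D⌋ = 14
descent: ρ → (-7,14,1)  [lands on river]
river: ρ → (1,14,-7)
ρ-cycle length = 2 (tail of 1 descent step not counted)

2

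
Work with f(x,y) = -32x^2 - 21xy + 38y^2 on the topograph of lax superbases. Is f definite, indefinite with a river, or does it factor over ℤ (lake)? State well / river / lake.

D = b²−4ac = (-21)² − 4·(-32)·38 = 5305
D > 0 non-square ⇒ indefinite ⇒ periodic river

river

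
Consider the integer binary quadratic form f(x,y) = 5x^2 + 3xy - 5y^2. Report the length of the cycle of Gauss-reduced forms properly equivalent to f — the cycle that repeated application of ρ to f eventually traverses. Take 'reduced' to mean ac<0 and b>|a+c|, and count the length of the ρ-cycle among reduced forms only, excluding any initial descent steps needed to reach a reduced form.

D = 109, ⌊√D⌋ = 10
river: ρ → (-5,7,3)
river: ρ → (3,5,-7)
river: ρ → (-7,9,1)
river: ρ → (1,9,-7)
river: ρ → (-7,5,3)
river: ρ → (3,7,-5)
river: ρ → (-5,3,5)
river: ρ → (5,7,-3)
river: ρ → (-3,5,7)
river: ρ → (7,9,-1)
river: ρ → (-1,9,7)
river: ρ → (7,5,-3)
river: ρ → (-3,7,5)
river: ρ → (5,3,-5)
ρ-cycle length = 14 (tail of 0 descent steps not counted)

14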